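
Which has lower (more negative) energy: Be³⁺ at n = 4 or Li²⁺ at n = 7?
Be³⁺ at n = 4 (E = -13.60570 eV)

Using E_n = -13.6057 Z² / n² eV:

Be³⁺ (Z = 4) at n = 4:
E = -13.6057 × 4² / 4² = -13.6057 × 16 / 16 = -13.60570000 eV

Li²⁺ (Z = 3) at n = 7:
E = -13.6057 × 3² / 7² = -13.6057 × 9 / 49 = -2.49900612 eV

Since -13.60570000 eV < -2.49900612 eV,
Be³⁺ at n = 4 is more tightly bound (requires more energy to ionize).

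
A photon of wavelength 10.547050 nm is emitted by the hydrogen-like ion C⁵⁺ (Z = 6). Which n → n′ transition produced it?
n = 10 → n = 2

First, find the photon energy from the wavelength (hc = 1239.84 eV·nm):
E = hc/λ = 1239.84 eV·nm / 10.547050 nm = 117.55325 eV

The energy levels of C⁵⁺ satisfy E_n = -13.6057 × 6² / n² eV, so an emission n_i → n_f releases
ΔE = 13.6057 × 6² × (1/n_f² − 1/n_i²) eV.

Setting ΔE equal to the photon energy:
1/n_f² − 1/n_i² = 117.55325 / (13.6057 × 6²) = 0.24000000

Since 1/n_i² must be positive, we need 1/n_f² > 0.24000000, i.e. n_f ≤ 2. For each allowed n_f, solve n_i = (1/n_f² − 0.24000000)^(−1/2) and check whether it is a whole number:
  n_f = 1: 1/n_i² = 1.00000000 − 0.24000000 = 0.76000000 → n_i = 1.147  (not an integer) ✗
  n_f = 2: 1/n_i² = 0.25000000 − 0.24000000 = 0.01000000 → n_i = 10.000  → integer, n_i = 10 ✓

Only n_f = 2 gives an integer upper level, n_i = 10.

The transition is from n = 10 to n = 2 (emission).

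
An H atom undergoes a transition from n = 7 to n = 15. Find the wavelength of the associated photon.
5708.3512 nm

First, find the transition energy using E_n = -13.6057 / n² eV:
E_7 = -13.6057 / 7² = -0.2776673469 eV
E_15 = -13.6057 / 15² = -0.0604697778 eV

Photon energy: |ΔE| = |E_15 - E_7| = 0.2171975691 eV

Convert to wavelength using E = hc/λ with hc = 1239.84 eV·nm:
λ = hc/E = 1239.84 eV·nm / 0.2171975691 eV
λ = 5708.3512 nm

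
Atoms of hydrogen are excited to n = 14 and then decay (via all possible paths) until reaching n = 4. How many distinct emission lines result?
55

The electron can occupy levels n = 4, 5, ..., 14 during de-excitation — that is m = 14 - 4 + 1 = 11 distinct levels.

The number of distinct spectral lines equals the number of ways to choose 2 of these m levels (each pair gives one possible emission transition):

Number of lines = m(m-1)/2 = 11×10/2 = 55

These correspond to all possible transitions between the 11 levels:
14 → 13, 14 → 12, 14 → 11, 14 → 10, 14 → 9, 14 → 8, 14 → 7, 14 → 6...

Each transition produces a photon with a unique energy (and thus wavelength). This count does not depend on Z.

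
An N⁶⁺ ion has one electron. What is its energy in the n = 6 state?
-18.518869 eV

For hydrogen-like ions, the energy levels scale with Z²:
E_n = -13.6057 Z² / n² eV

For N⁶⁺ (Z = 7) at n = 6:
E_6 = -13.6057 × 7² / 6²
E_6 = -13.6057 × 49 / 36
E_6 = -666.6793 / 36
E_6 = -18.518869 eV

The energy is 49 times more negative than hydrogen at the same n due to the stronger nuclear charge.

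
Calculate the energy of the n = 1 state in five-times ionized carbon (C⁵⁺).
-489.805200 eV

For hydrogen-like ions, the energy levels scale with Z²:
E_n = -13.6057 Z² / n² eV

For C⁵⁺ (Z = 6) at n = 1:
E_1 = -13.6057 × 6² / 1²
E_1 = -13.6057 × 36 / 1
E_1 = -489.8052 / 1
E_1 = -489.805200 eV

The energy is 36 times more negative than hydrogen at the same n due to the stronger nuclear charge.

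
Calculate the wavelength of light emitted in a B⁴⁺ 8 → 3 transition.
38.173725 nm

First, find the transition energy using E_n = -13.6057 Z² / n² eV:
E_8 = -13.6057 × 5² / 8² = -5.31472656 eV
E_3 = -13.6057 × 5² / 3² = -37.79361111 eV

Photon energy: |ΔE| = |E_3 - E_8| = 32.47888455 eV

Convert to wavelength using E = hc/λ with hc = 1239.84 eV·nm:
λ = hc/E = 1239.84 eV·nm / 32.47888455 eV
λ = 38.173725 nm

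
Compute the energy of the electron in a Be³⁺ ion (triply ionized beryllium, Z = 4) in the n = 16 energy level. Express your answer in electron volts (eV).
-0.850 eV

The energy levels of a hydrogen-like atom are given by:
E_n = -13.6057 Z² / n² eV  (with Z = 4 for Be³⁺)

For n = 16:
E_16 = -13.6057 × 4² / 16²
E_16 = -13.6057 × 16 / 256
E_16 = -0.850 eV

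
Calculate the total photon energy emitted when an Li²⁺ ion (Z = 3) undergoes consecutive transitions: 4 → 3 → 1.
114.7981 eV

The energy levels of Li²⁺ are E_n = -13.6057 × 3² / n² eV.

First transition (4 → 3):
ΔE₁ = |E_3 - E_4|
ΔE₁ = |-13.6057000000 - (-7.6532062500)| = 5.9524938 eV

Second transition (3 → 1):
ΔE₂ = |E_1 - E_3|
ΔE₂ = |-122.4513000000 - (-13.6057000000)| = 108.8456000 eV

Total energy released:
E_total = ΔE₁ + ΔE₂ = 5.9524938 + 108.8456000 = 114.7981 eV

Note: This equals the direct transition 4 → 1: 114.7981 eV ✓
Energy is conserved regardless of the path taken.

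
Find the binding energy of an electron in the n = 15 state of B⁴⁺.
1.511744 eV

The ionization energy is the energy needed to remove the electron completely (n → ∞).

For a hydrogen-like ion with Z = 5, E_n = -13.6057 Z² / n² eV.

At n = 15: E_15 = -13.6057 × 5² / 15² = -1.511744444 eV
At n = ∞: E_∞ = 0 eV

Ionization energy = E_∞ - E_15 = 0 - (-1.511744444) = 1.511744444 eV
Ionization energy ≈ 1.511744 eV

This is also called the binding energy of the electron in state n = 15.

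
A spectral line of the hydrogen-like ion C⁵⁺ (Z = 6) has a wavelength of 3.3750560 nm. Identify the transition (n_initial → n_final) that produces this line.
n = 2 → n = 1

First, find the photon energy from the wavelength (hc = 1239.84 eV·nm):
E = hc/λ = 1239.84 eV·nm / 3.3750560 nm = 367.35390 eV

The energy levels of C⁵⁺ satisfy E_n = -13.6057 × 6² / n² eV, so an emission n_i → n_f releases
ΔE = 13.6057 × 6² × (1/n_f² − 1/n_i²) eV.

Setting ΔE equal to the photon energy:
1/n_f² − 1/n_i² = 367.35390 / (13.6057 × 6²) = 0.75000000

Since 1/n_i² must be positive, we need 1/n_f² > 0.75000000, i.e. n_f ≤ 1. For each allowed n_f, solve n_i = (1/n_f² − 0.75000000)^(−1/2) and check whether it is a whole number:
  n_f = 1: 1/n_i² = 1.00000000 − 0.75000000 = 0.25000000 → n_i = 2.000  → integer, n_i = 2 ✓

Only n_f = 1 gives an integer upper level, n_i = 2.

The transition is from n = 2 to n = 1 (emission).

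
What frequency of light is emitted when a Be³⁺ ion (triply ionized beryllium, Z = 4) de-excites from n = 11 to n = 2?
1.27e+16 Hz

First, find the transition energy:
E_11 = -13.6057 × 4² / 11² = -1.79910083 eV
E_2 = -13.6057 × 4² / 2² = -54.42280000 eV
|ΔE| = |E_2 - E_11| = 52.62369917 eV

Convert to Joules: E = 52.62369917 eV × (1.602177 × 10⁻¹⁹ J/eV) = 8.4312e-18 J

Using E = hf:
f = E/h = 8.4312e-18 J / (6.62607 × 10⁻³⁴ J·s)
f = 1.27e+16 Hz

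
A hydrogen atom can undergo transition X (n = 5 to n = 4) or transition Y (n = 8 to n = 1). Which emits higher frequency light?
8 → 1

Calculate the energy for each transition:

Transition 5 → 4:
ΔE₁ = |E_4 - E_5| = |-13.6057/4² - (-13.6057/5²)|
ΔE₁ = |-0.850356250000 - (-0.544228000000)| = 0.306128250 eV

Transition 8 → 1:
ΔE₂ = |E_1 - E_8| = |-13.6057/1² - (-13.6057/8²)|
ΔE₂ = |-13.605700000000 - (-0.212589062500)| = 13.393110938 eV

Since 13.393110938 eV > 0.306128250 eV, the transition 8 → 1 emits the more energetic photon.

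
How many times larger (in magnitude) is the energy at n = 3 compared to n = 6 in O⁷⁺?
4.00

Using E_n = -13.6057 Z² / n² eV with Z = 8:

E_3 = -13.6057 × 8² / 3² = -870.7648 / 9 = -96.75164444 eV
E_6 = -13.6057 × 8² / 6² = -870.7648 / 36 = -24.18791111 eV

The ratio is:
E_3/E_6 = (-96.75164444) / (-24.18791111)
E_3/E_6 = (-870.7648/9) / (-870.7648/36)
E_3/E_6 = 36/9
E_3/E_6 = 4.00
(Note: the Z² factors cancel in the ratio.)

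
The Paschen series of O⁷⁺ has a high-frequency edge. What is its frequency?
2.339e+16 Hz

The series limit corresponds to the transition from n = ∞ to n = 3.
This is the highest energy (shortest wavelength) transition in the Paschen series.

E_∞ = 0 eV
E_3 = -13.6057 × 8² / 3² = -96.7516444 eV

Energy at series limit:
ΔE = E_∞ - E_3 = 0 - (-96.7516444) = 96.7516444 eV
E = 96.7516444 eV × (1.602177 × 10⁻¹⁹ J/eV) = 1.55013e-17 J
f = E/h = 1.55013e-17 J / (6.62607 × 10⁻³⁴ J·s) = 2.339e+16 Hz

This energy equals the ionization energy from the n = 3 state of O⁷⁺.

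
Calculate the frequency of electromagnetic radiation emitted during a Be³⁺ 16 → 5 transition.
1.89989e+15 Hz

First, find the transition energy:
E_16 = -13.6057 × 4² / 16² = -0.85035625 eV
E_5 = -13.6057 × 4² / 5² = -8.70764800 eV
|ΔE| = |E_5 - E_16| = 7.85729175 eV

Convert to Joules: E = 7.85729175 eV × (1.602177 × 10⁻¹⁹ J/eV) = 1.2588772e-18 J

Using E = hf:
f = E/h = 1.2588772e-18 J / (6.62607 × 10⁻³⁴ J·s)
f = 1.89989e+15 Hz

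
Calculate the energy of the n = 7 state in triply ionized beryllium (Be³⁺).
-4.44268 eV

For hydrogen-like ions, the energy levels scale with Z²:
E_n = -13.6057 Z² / n² eV

For Be³⁺ (Z = 4) at n = 7:
E_7 = -13.6057 × 4² / 7²
E_7 = -13.6057 × 16 / 49
E_7 = -217.6912 / 49
E_7 = -4.44268 eV

The energy is 16 times more negative than hydrogen at the same n due to the stronger nuclear charge.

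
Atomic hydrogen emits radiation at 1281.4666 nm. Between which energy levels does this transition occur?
n = 5 → n = 3

First, find the photon energy from the wavelength (hc = 1239.84 eV·nm):
E = hc/λ = 1239.84 eV·nm / 1281.4666 nm = 0.96751644 eV

The energy levels of hydrogen satisfy E_n = -13.6057 / n² eV, so an emission n_i → n_f releases
ΔE = 13.6057 × (1/n_f² − 1/n_i²) eV.

Setting ΔE equal to the photon energy:
1/n_f² − 1/n_i² = 0.96751644 / 13.6057 = 0.071111111

Since 1/n_i² must be positive, we need 1/n_f² > 0.071111111, i.e. n_f ≤ 3. For each allowed n_f, solve n_i = (1/n_f² − 0.071111111)^(−1/2) and check whether it is a whole number:
  n_f = 1: 1/n_i² = 1.000000000 − 0.071111111 = 0.928888889 → n_i = 1.038  (not an integer) ✗
  n_f = 2: 1/n_i² = 0.250000000 − 0.071111111 = 0.178888889 → n_i = 2.364  (not an integer) ✗
  n_f = 3: 1/n_i² = 0.111111111 − 0.071111111 = 0.040000000 → n_i = 5.000  → integer, n_i = 5 ✓

Only n_f = 3 gives an integer upper level, n_i = 5.

The transition is from n = 5 to n = 3 (emission).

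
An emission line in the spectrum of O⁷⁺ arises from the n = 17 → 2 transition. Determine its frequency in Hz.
5.1909e+16 Hz

First, find the transition energy:
E_17 = -13.6057 × 8² / 17² = -3.013027 eV
E_2 = -13.6057 × 8² / 2² = -217.691200 eV
|ΔE| = |E_2 - E_17| = 214.678173 eV

Convert to Joules: E = 214.678173 eV × (1.602177 × 10⁻¹⁹ J/eV) = 3.439524e-17 J

Using E = hf:
f = E/h = 3.439524e-17 J / (6.62607 × 10⁻³⁴ J·s)
f = 5.1909e+16 Hz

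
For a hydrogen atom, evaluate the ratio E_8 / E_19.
5.640625

Using E_n = -13.6057 Z² / n² eV with Z = 1:

E_8 = -13.6057 / 8² = -13.6057 / 64 = -0.212589063 eV
E_19 = -13.6057 / 19² = -13.6057 / 361 = -0.037688920 eV

The ratio is:
E_8/E_19 = (-0.212589063) / (-0.037688920)
E_8/E_19 = (-13.6057/64) / (-13.6057/361)
E_8/E_19 = 361/64
E_8/E_19 = 5.640625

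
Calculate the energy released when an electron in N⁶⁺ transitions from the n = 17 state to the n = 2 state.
164.362976 eV

The energy levels are E_n = -13.6057 Z² eV / n².

Energy at n = 17: E_17 = -13.6057 × 7² / 17² = -2.306848789 eV
Energy at n = 2: E_2 = -13.6057 × 7² / 2² = -166.669825000 eV

For emission (electron falling to lower state), the photon energy is:
E_photon = E_17 - E_2 = |-2.306848789 - (-166.669825000)|
E_photon = 164.362976 eV

This energy is carried away by the emitted photon.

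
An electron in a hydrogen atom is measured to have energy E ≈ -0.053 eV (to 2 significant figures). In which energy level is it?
n = 16

The exact energy levels follow E_n = -13.6057 eV / n².

The measured value (-0.053 eV) is reported to only 2 significant figures, so we must test candidate n values and see which one matches to that precision.

Candidate energies:
  n = 14:  E = -13.6057/14² = -0.06942 eV
  n = 15:  E = -13.6057/15² = -0.06047 eV
  n = 16:  E = -13.6057/16² = -0.05315 eV  ← matches
  n = 17:  E = -13.6057/17² = -0.04708 eV
  n = 18:  E = -13.6057/18² = -0.04199 eV

Checking against the measurement of -0.053 eV (2 sig figs), only n = 16 agrees:
E_16 = -0.05315 eV, which rounds to -0.053 eV ✓

Therefore n = 16.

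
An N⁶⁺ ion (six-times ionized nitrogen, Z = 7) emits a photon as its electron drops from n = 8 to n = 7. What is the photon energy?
3.189 eV

The energy levels are E_n = -13.6057 Z² eV / n².

Energy at n = 8: E_8 = -13.6057 × 7² / 8² = -10.416864 eV
Energy at n = 7: E_7 = -13.6057 × 7² / 7² = -13.605700 eV

For emission (electron falling to lower state), the photon energy is:
E_photon = E_8 - E_7 = |-10.416864 - (-13.605700)|
E_photon = 3.189 eV

This energy is carried away by the emitted photon.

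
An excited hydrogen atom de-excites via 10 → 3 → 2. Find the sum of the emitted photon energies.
3.265368 eV

The energy levels of hydrogen are E_n = -13.6057 / n² eV.

First transition (10 → 3):
ΔE₁ = |E_3 - E_10|
ΔE₁ = |-1.511744444444 - (-0.136057000000)| = 1.375687444 eV

Second transition (3 → 2):
ΔE₂ = |E_2 - E_3|
ΔE₂ = |-3.401425000000 - (-1.511744444444)| = 1.889680556 eV

Total energy released:
E_total = ΔE₁ + ΔE₂ = 1.375687444 + 1.889680556 = 3.265368 eV

Note: This equals the direct transition 10 → 2: 3.265368 eV ✓
Energy is conserved regardless of the path taken.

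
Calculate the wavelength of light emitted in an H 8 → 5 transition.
3738.52362 nm

First, find the transition energy using E_n = -13.6057 / n² eV:
E_8 = -13.6057 / 8² = -0.21258906250 eV
E_5 = -13.6057 / 5² = -0.54422800000 eV

Photon energy: |ΔE| = |E_5 - E_8| = 0.33163893750 eV

Convert to wavelength using E = hc/λ with hc = 1239.84 eV·nm:
λ = hc/E = 1239.84 eV·nm / 0.33163893750 eV
λ = 3738.52362 nm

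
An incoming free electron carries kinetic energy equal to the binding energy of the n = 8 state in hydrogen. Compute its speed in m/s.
2.7346e+05 m/s (or 0.0912% of c)

The binding energy at n = 8 for hydrogen is:
E_8 = -13.6057/8² = -0.21258906 eV
|E_8| = 0.21258906 eV

Convert to Joules:
KE = 0.21258906 eV × (1.602177 × 10⁻¹⁹ J/eV) = 3.406053e-20 J

Using KE = ½mv²:
v = √(2·KE/m_e)
v = √(2 × 3.406053e-20 J / 9.10938 × 10⁻³¹ kg)
v = 2.7346e+05 m/s

This is approximately 0.0912% the speed of light.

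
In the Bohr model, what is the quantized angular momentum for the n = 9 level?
9.49115e-34 J·s (or 9ℏ)

In the Bohr model, angular momentum is quantized:
L = nℏ

where ℏ = h/(2π) = 1.0545718e-34 J·s

For n = 9:
L = 9 × 1.0545718e-34 J·s
L = 9.49115e-34 J·s

This can also be written as L = 9ℏ.
The angular momentum is an integer multiple of the reduced Planck constant.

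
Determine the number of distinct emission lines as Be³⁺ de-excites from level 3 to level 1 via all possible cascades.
3

The electron can occupy levels n = 1, 2, ..., 3 during de-excitation — that is m = 3 - 1 + 1 = 3 distinct levels.

The number of distinct spectral lines equals the number of ways to choose 2 of these m levels (each pair gives one possible emission transition):

Number of lines = m(m-1)/2 = 3×2/2 = 3

These correspond to all possible transitions between the 3 levels:
3 → 2, 3 → 1, 2 → 1

Each transition produces a photon with a unique energy (and thus wavelength). This count does not depend on Z.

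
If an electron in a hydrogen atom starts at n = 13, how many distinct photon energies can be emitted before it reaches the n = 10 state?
6

The electron can occupy levels n = 10, 11, ..., 13 during de-excitation — that is m = 13 - 10 + 1 = 4 distinct levels.

The number of distinct spectral lines equals the number of ways to choose 2 of these m levels (each pair gives one possible emission transition):

Number of lines = m(m-1)/2 = 4×3/2 = 6

These correspond to all possible transitions between the 4 levels:
13 → 12, 13 → 11, 13 → 10, 12 → 11, 12 → 10, 11 → 10

Each transition produces a photon with a unique energy (and thus wavelength). This count does not depend on Z.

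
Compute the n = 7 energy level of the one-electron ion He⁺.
-1.11 eV

For hydrogen-like ions, the energy levels scale with Z²:
E_n = -13.6057 Z² / n² eV

For He⁺ (Z = 2) at n = 7:
E_7 = -13.6057 × 2² / 7²
E_7 = -13.6057 × 4 / 49
E_7 = -54.4228 / 49
E_7 = -1.11 eV

The energy is 4 times more negative than hydrogen at the same n due to the stronger nuclear charge.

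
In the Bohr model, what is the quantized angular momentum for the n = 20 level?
2.10914e-33 J·s (or 20ℏ)

In the Bohr model, angular momentum is quantized:
L = nℏ

where ℏ = h/(2π) = 1.0545718e-34 J·s

For n = 20:
L = 20 × 1.0545718e-34 J·s
L = 2.10914e-33 J·s

This can also be written as L = 20ℏ.
The angular momentum is an integer multiple of the reduced Planck constant.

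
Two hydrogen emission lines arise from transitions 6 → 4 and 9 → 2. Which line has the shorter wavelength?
9 → 2

Calculate the energy for each transition:

Transition 6 → 4:
ΔE₁ = |E_4 - E_6| = |-13.6057/4² - (-13.6057/6²)|
ΔE₁ = |-0.85035625 - (-0.37793611)| = 0.47242 eV

Transition 9 → 2:
ΔE₂ = |E_2 - E_9| = |-13.6057/2² - (-13.6057/9²)|
ΔE₂ = |-3.40142500 - (-0.16797160)| = 3.23345 eV

Since 3.23345 eV > 0.47242 eV, the transition 9 → 2 emits the more energetic photon.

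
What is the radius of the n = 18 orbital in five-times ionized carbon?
2.8576 nm (or 28.5756 Å)

The Bohr radius formula is:
r_n = n² a₀ / Z

where a₀ = 0.0529177 nm is the Bohr radius.

For C⁵⁺ (Z = 6) at n = 18:
r_18 = 18² × 0.0529177 nm / 6
r_18 = 324 × 0.0529177 nm / 6
r_18 = 17.14533 nm / 6
r_18 = 2.8576 nm

The electron orbits at approximately 2.8576 nm from the nucleus.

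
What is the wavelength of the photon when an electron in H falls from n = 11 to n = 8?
12380.4161 nm

First, find the transition energy using E_n = -13.6057 / n² eV:
E_11 = -13.6057 / 11² = -0.11244380165 eV
E_8 = -13.6057 / 8² = -0.21258906250 eV

Photon energy: |ΔE| = |E_8 - E_11| = 0.10014526085 eV

Convert to wavelength using E = hc/λ with hc = 1239.84 eV·nm:
λ = hc/E = 1239.84 eV·nm / 0.10014526085 eV
λ = 12380.4161 nm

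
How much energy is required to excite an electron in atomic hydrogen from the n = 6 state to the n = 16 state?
0.3248 eV

The energy levels of a hydrogen-like atom are E_n = -13.6057 eV / n².

Energy at n = 6: E_6 = -13.6057 / 6² = -0.3779361 eV
Energy at n = 16: E_16 = -13.6057 / 16² = -0.0531473 eV

The excitation energy is the difference:
ΔE = E_16 - E_6
ΔE = -0.0531473 - (-0.3779361)
ΔE = 0.3248 eV

Since this is positive, energy must be absorbed (photon absorption).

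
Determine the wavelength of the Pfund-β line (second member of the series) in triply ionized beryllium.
290.70 nm

The lines of a series are numbered from the longest wavelength (smallest ΔE) outward; the second line is the transition from n = n_f + 2 to n_f.
The Pfund series has all transitions ending at n_f = 5.

For Be³⁺ (Z = 4), the second line (β-line) is the jump from n = 7 to n = 5:
E_7 = -13.6057 × 4² / 7² = -4.442678 eV
E_5 = -13.6057 × 4² / 5² = -8.707648 eV
ΔE = E_7 - E_5 = 4.264970 eV

λ = hc/E = 1239.84 eV·nm / 4.264970 eV
λ = 290.70 nm

This is the β-line of the Pfund series in Be³⁺.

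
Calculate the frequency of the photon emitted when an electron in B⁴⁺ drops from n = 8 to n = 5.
2.005e+15 Hz

First, find the transition energy:
E_8 = -13.6057 × 5² / 8² = -5.3147266 eV
E_5 = -13.6057 × 5² / 5² = -13.6057000 eV
|ΔE| = |E_5 - E_8| = 8.2909734 eV

Convert to Joules: E = 8.2909734 eV × (1.602177 × 10⁻¹⁹ J/eV) = 1.32836e-18 J

Using E = hf:
f = E/h = 1.32836e-18 J / (6.62607 × 10⁻³⁴ J·s)
f = 2.005e+15 Hz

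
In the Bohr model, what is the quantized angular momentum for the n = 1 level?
1.0546e-34 J·s (or 1ℏ)

In the Bohr model, angular momentum is quantized:
L = nℏ

where ℏ = h/(2π) = 1.054572e-34 J·s

For n = 1:
L = 1 × 1.054572e-34 J·s
L = 1.0546e-34 J·s

This can also be written as L = 1ℏ.
The angular momentum is an integer multiple of the reduced Planck constant.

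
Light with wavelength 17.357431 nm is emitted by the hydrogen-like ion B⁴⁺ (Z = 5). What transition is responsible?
n = 5 → n = 2

First, find the photon energy from the wavelength (hc = 1239.84 eV·nm):
E = hc/λ = 1239.84 eV·nm / 17.357431 nm = 71.429925 eV

The energy levels of B⁴⁺ satisfy E_n = -13.6057 × 5² / n² eV, so an emission n_i → n_f releases
ΔE = 13.6057 × 5² × (1/n_f² − 1/n_i²) eV.

Setting ΔE equal to the photon energy:
1/n_f² − 1/n_i² = 71.429925 / (13.6057 × 5²) = 0.21000000

Since 1/n_i² must be positive, we need 1/n_f² > 0.21000000, i.e. n_f ≤ 2. For each allowed n_f, solve n_i = (1/n_f² − 0.21000000)^(−1/2) and check whether it is a whole number:
  n_f = 1: 1/n_i² = 1.00000000 − 0.21000000 = 0.79000000 → n_i = 1.125  (not an integer) ✗
  n_f = 2: 1/n_i² = 0.25000000 − 0.21000000 = 0.04000000 → n_i = 5.000  → integer, n_i = 5 ✓

Only n_f = 2 gives an integer upper level, n_i = 5.

The transition is from n = 5 to n = 2 (emission).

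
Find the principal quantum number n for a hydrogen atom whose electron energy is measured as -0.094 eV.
n = 12

The exact energy levels follow E_n = -13.6057 eV / n².

The measured value (-0.094 eV) is reported to only 2 significant figures, so we must test candidate n values and see which one matches to that precision.

Candidate energies:
  n = 10:  E = -13.6057/10² = -0.13606 eV
  n = 11:  E = -13.6057/11² = -0.11244 eV
  n = 12:  E = -13.6057/12² = -0.09448 eV  ← matches
  n = 13:  E = -13.6057/13² = -0.08051 eV
  n = 14:  E = -13.6057/14² = -0.06942 eV

Checking against the measurement of -0.094 eV (2 sig figs), only n = 12 agrees:
E_12 = -0.09448 eV, which rounds to -0.094 eV ✓

Therefore n = 12.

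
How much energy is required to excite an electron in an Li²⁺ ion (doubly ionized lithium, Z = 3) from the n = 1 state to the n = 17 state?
122.028 eV

The energy levels of a hydrogen-like atom are E_n = -13.6057 Z² eV / n².

Energy at n = 1: E_1 = -13.6057 × 3² / 1² = -122.451300 eV
Energy at n = 17: E_17 = -13.6057 × 3² / 17² = -0.423707 eV

The excitation energy is the difference:
ΔE = E_17 - E_1
ΔE = -0.423707 - (-122.451300)
ΔE = 122.028 eV

Since this is positive, energy must be absorbed (photon absorption).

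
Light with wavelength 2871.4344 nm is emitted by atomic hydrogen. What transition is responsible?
n = 11 → n = 5

First, find the photon energy from the wavelength (hc = 1239.84 eV·nm):
E = hc/λ = 1239.84 eV·nm / 2871.4344 nm = 0.43178420 eV

The energy levels of hydrogen satisfy E_n = -13.6057 / n² eV, so an emission n_i → n_f releases
ΔE = 13.6057 × (1/n_f² − 1/n_i²) eV.

Setting ΔE equal to the photon energy:
1/n_f² − 1/n_i² = 0.43178420 / 13.6057 = 0.031735537

Since 1/n_i² must be positive, we need 1/n_f² > 0.031735537, i.e. n_f ≤ 5. For each allowed n_f, solve n_i = (1/n_f² − 0.031735537)^(−1/2) and check whether it is a whole number:
  n_f = 1: 1/n_i² = 1.000000000 − 0.031735537 = 0.968264463 → n_i = 1.016  (not an integer) ✗
  n_f = 2: 1/n_i² = 0.250000000 − 0.031735537 = 0.218264463 → n_i = 2.140  (not an integer) ✗
  n_f = 3: 1/n_i² = 0.111111111 − 0.031735537 = 0.079375574 → n_i = 3.549  (not an integer) ✗
  n_f = 4: 1/n_i² = 0.062500000 − 0.031735537 = 0.030764463 → n_i = 5.701  (not an integer) ✗
  n_f = 5: 1/n_i² = 0.040000000 − 0.031735537 = 0.008264463 → n_i = 11.000  → integer, n_i = 11 ✓

Only n_f = 5 gives an integer upper level, n_i = 11.

The transition is from n = 11 to n = 5 (emission).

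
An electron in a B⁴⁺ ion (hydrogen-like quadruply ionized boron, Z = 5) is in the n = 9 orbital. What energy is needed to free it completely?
4.199 eV

The ionization energy is the energy needed to remove the electron completely (n → ∞).

For a hydrogen-like ion with Z = 5, E_n = -13.6057 Z² / n² eV.

At n = 9: E_9 = -13.6057 × 5² / 9² = -4.199290 eV
At n = ∞: E_∞ = 0 eV

Ionization energy = E_∞ - E_9 = 0 - (-4.199290) = 4.199290 eV
Ionization energy ≈ 4.199 eV

This is also called the binding energy of the electron in state n = 9.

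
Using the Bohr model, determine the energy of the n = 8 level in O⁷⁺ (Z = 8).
-13.6057 eV

For hydrogen-like ions, the energy levels scale with Z²:
E_n = -13.6057 Z² / n² eV

For O⁷⁺ (Z = 8) at n = 8:
E_8 = -13.6057 × 8² / 8²
E_8 = -13.6057 × 64 / 64
E_8 = -870.7648 / 64
E_8 = -13.6057 eV

The energy is 64 times more negative than hydrogen at the same n due to the stronger nuclear charge.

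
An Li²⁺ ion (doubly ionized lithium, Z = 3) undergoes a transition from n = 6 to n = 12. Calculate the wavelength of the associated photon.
486.008 nm

First, find the transition energy using E_n = -13.6057 Z² / n² eV:
E_6 = -13.6057 × 3² / 6² = -3.4014250 eV
E_12 = -13.6057 × 3² / 12² = -0.8503563 eV

Photon energy: |ΔE| = |E_12 - E_6| = 2.5510687 eV

Convert to wavelength using E = hc/λ with hc = 1239.84 eV·nm:
λ = hc/E = 1239.84 eV·nm / 2.5510687 eV
λ = 486.008 nm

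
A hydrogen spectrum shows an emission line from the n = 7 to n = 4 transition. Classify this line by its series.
Brackett series

The spectral series in hydrogen are named based on the final (lower) energy level:
- Lyman series: n_final = 1 (ultraviolet)
- Balmer series: n_final = 2 (visible/near-UV)
- Paschen series: n_final = 3 (infrared)
- Brackett series: n_final = 4 (infrared)
- Pfund series: n_final = 5 (far infrared)

Since this transition ends at n = 4, it belongs to the Brackett series.

For reference, this 7 → 4 line has photon energy
ΔE = 13.6057 eV × (1/4² - 1/7²) = 0.572688903 eV,
corresponding to wavelength λ = hc/ΔE = 1239.84 eV·nm / 0.572688903 eV = 2164.945 nm in the infrared region.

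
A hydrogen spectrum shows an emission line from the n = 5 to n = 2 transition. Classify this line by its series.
Balmer series

The spectral series in hydrogen are named based on the final (lower) energy level:
- Lyman series: n_final = 1 (ultraviolet)
- Balmer series: n_final = 2 (visible/near-UV)
- Paschen series: n_final = 3 (infrared)
- Brackett series: n_final = 4 (infrared)
- Pfund series: n_final = 5 (far infrared)

Since this transition ends at n = 2, it belongs to the Balmer series.

For reference, this 5 → 2 line has photon energy
ΔE = 13.6057 eV × (1/2² - 1/5²) = 2.857197 eV,
corresponding to wavelength λ = hc/ΔE = 1239.84 eV·nm / 2.857197 eV = 433.94 nm in the visible/near-UV region.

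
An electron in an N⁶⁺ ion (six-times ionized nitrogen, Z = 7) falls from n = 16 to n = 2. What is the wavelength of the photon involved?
7.556977 nm

First, find the transition energy using E_n = -13.6057 Z² / n² eV:
E_16 = -13.6057 × 7² / 16² = -2.60421602 eV
E_2 = -13.6057 × 7² / 2² = -166.66982500 eV

Photon energy: |ΔE| = |E_2 - E_16| = 164.06560898 eV

Convert to wavelength using E = hc/λ with hc = 1239.84 eV·nm:
λ = hc/E = 1239.84 eV·nm / 164.06560898 eV
λ = 7.556977 nm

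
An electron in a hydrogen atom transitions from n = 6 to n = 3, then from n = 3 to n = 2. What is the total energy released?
3.0235 eV

The energy levels of hydrogen are E_n = -13.6057 / n² eV.

First transition (6 → 3):
ΔE₁ = |E_3 - E_6|
ΔE₁ = |-1.5117444444 - (-0.3779361111)| = 1.1338083 eV

Second transition (3 → 2):
ΔE₂ = |E_2 - E_3|
ΔE₂ = |-3.4014250000 - (-1.5117444444)| = 1.8896806 eV

Total energy released:
E_total = ΔE₁ + ΔE₂ = 1.1338083 + 1.8896806 = 3.0235 eV

Note: This equals the direct transition 6 → 2: 3.0235 eV ✓
Energy is conserved regardless of the path taken.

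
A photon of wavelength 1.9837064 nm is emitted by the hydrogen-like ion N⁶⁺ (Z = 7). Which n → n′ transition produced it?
n = 4 → n = 1

First, find the photon energy from the wavelength (hc = 1239.84 eV·nm):
E = hc/λ = 1239.84 eV·nm / 1.9837064 nm = 625.01185 eV

The energy levels of N⁶⁺ satisfy E_n = -13.6057 × 7² / n² eV, so an emission n_i → n_f releases
ΔE = 13.6057 × 7² × (1/n_f² − 1/n_i²) eV.

Setting ΔE equal to the photon energy:
1/n_f² − 1/n_i² = 625.01185 / (13.6057 × 7²) = 0.93750001

Since 1/n_i² must be positive, we need 1/n_f² > 0.93750001, i.e. n_f ≤ 1. For each allowed n_f, solve n_i = (1/n_f² − 0.93750001)^(−1/2) and check whether it is a whole number:
  n_f = 1: 1/n_i² = 1.00000000 − 0.93750001 = 0.06249999 → n_i = 4.000  → integer, n_i = 4 ✓

Only n_f = 1 gives an integer upper level, n_i = 4.

The transition is from n = 4 to n = 1 (emission).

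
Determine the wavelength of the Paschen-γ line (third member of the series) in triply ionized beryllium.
68.35 nm

The lines of a series are numbered from the longest wavelength (smallest ΔE) outward; the third line is the transition from n = n_f + 3 to n_f.
The Paschen series has all transitions ending at n_f = 3.

For Be³⁺ (Z = 4), the third line (γ-line) is the jump from n = 6 to n = 3:
E_6 = -13.6057 × 4² / 6² = -6.0470 eV
E_3 = -13.6057 × 4² / 3² = -24.1879 eV
ΔE = E_6 - E_3 = 18.1409 eV

λ = hc/E = 1239.84 eV·nm / 18.1409 eV
λ = 68.35 nm

This is the γ-line of the Paschen series in Be³⁺.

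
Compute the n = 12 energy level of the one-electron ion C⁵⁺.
-3.401 eV

For hydrogen-like ions, the energy levels scale with Z²:
E_n = -13.6057 Z² / n² eV

For C⁵⁺ (Z = 6) at n = 12:
E_12 = -13.6057 × 6² / 12²
E_12 = -13.6057 × 36 / 144
E_12 = -489.8052 / 144
E_12 = -3.401 eV

The energy is 36 times more negative than hydrogen at the same n due to the stronger nuclear charge.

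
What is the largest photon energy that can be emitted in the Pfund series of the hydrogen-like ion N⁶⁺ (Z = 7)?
26.667 eV

The series limit corresponds to the transition from n = ∞ to n = 5.
This is the highest energy (shortest wavelength) transition in the Pfund series.

E_∞ = 0 eV
E_5 = -13.6057 × 7² / 5² = -26.667 eV

Energy at series limit:
ΔE = E_∞ - E_5 = 0 - (-26.667) = 26.667 eV

This energy equals the ionization energy from the n = 5 state of N⁶⁺.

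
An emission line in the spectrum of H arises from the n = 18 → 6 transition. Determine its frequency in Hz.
8.12307e+13 Hz

First, find the transition energy:
E_18 = -13.6057 / 18² = -0.041992901 eV
E_6 = -13.6057 / 6² = -0.377936111 eV
|ΔE| = |E_6 - E_18| = 0.335943210 eV

Convert to Joules: E = 0.335943210 eV × (1.602177 × 10⁻¹⁹ J/eV) = 5.3824048e-20 J

Using E = hf:
f = E/h = 5.3824048e-20 J / (6.62607 × 10⁻³⁴ J·s)
f = 8.12307e+13 Hz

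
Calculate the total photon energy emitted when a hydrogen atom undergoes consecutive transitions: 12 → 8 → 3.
1.4173 eV

The energy levels of hydrogen are E_n = -13.6057 / n² eV.

First transition (12 → 8):
ΔE₁ = |E_8 - E_12|
ΔE₁ = |-0.2125890625 - (-0.0944840278)| = 0.1181050 eV

Second transition (8 → 3):
ΔE₂ = |E_3 - E_8|
ΔE₂ = |-1.5117444444 - (-0.2125890625)| = 1.2991554 eV

Total energy released:
E_total = ΔE₁ + ΔE₂ = 0.1181050 + 1.2991554 = 1.4173 eV

Note: This equals the direct transition 12 → 3: 1.4173 eV ✓
Energy is conserved regardless of the path taken.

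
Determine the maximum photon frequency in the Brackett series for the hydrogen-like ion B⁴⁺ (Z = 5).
5.14e+15 Hz

The series limit corresponds to the transition from n = ∞ to n = 4.
This is the highest energy (shortest wavelength) transition in the Brackett series.

E_∞ = 0 eV
E_4 = -13.6057 × 5² / 4² = -21.2589063 eV

Energy at series limit:
ΔE = E_∞ - E_4 = 0 - (-21.2589063) = 21.2589063 eV
E = 21.2589063 eV × (1.602177 × 10⁻¹⁹ J/eV) = 3.4061e-18 J
f = E/h = 3.4061e-18 J / (6.62607 × 10⁻³⁴ J·s) = 5.14e+15 Hz

This energy equals the ionization energy from the n = 4 state of B⁴⁺.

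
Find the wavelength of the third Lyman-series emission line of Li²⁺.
10.800 nm

The lines of a series are numbered from the longest wavelength (smallest ΔE) outward; the third line is the transition from n = n_f + 3 to n_f.
The Lyman series has all transitions ending at n_f = 1.

For Li²⁺ (Z = 3), the third line (γ-line) is the jump from n = 4 to n = 1:
E_4 = -13.6057 × 3² / 4² = -7.65321 eV
E_1 = -13.6057 × 3² / 1² = -122.45130 eV
ΔE = E_4 - E_1 = 114.79809 eV

λ = hc/E = 1239.84 eV·nm / 114.79809 eV
λ = 10.800 nm

This is the γ-line of the Lyman series in Li²⁺.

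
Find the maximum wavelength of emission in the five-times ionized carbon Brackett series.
112.501868 nm

The longest wavelength corresponds to the smallest energy transition in the series.
The Brackett series has all transitions ending at n_f = 4.

For C⁵⁺ (Z = 6), the first line (α-line) is the jump from n = 5 to n = 4:
E_5 = -13.6057 × 6² / 5² = -19.592208000 eV
E_4 = -13.6057 × 6² / 4² = -30.612825000 eV
ΔE = E_5 - E_4 = 11.020617000 eV

λ = hc/E = 1239.84 eV·nm / 11.020617000 eV
λ = 112.501868 nm

This is the α-line of the Brackett series in C⁵⁺.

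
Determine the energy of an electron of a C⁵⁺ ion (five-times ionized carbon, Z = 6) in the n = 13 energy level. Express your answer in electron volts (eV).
-2.898256 eV

The energy levels of a hydrogen-like atom are given by:
E_n = -13.6057 Z² / n² eV  (with Z = 6 for C⁵⁺)

For n = 13:
E_13 = -13.6057 × 6² / 13²
E_13 = -13.6057 × 36 / 169
E_13 = -2.898256 eV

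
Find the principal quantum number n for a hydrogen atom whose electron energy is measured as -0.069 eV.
n = 14

The exact energy levels follow E_n = -13.6057 eV / n².

The measured value (-0.069 eV) is reported to only 2 significant figures, so we must test candidate n values and see which one matches to that precision.

Candidate energies:
  n = 12:  E = -13.6057/12² = -0.09448 eV
  n = 13:  E = -13.6057/13² = -0.08051 eV
  n = 14:  E = -13.6057/14² = -0.06942 eV  ← matches
  n = 15:  E = -13.6057/15² = -0.06047 eV
  n = 16:  E = -13.6057/16² = -0.05315 eV

Checking against the measurement of -0.069 eV (2 sig figs), only n = 14 agrees:
E_14 = -0.06942 eV, which rounds to -0.069 eV ✓

Therefore n = 14.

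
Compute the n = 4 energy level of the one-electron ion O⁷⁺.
-54.423 eV

For hydrogen-like ions, the energy levels scale with Z²:
E_n = -13.6057 Z² / n² eV

For O⁷⁺ (Z = 8) at n = 4:
E_4 = -13.6057 × 8² / 4²
E_4 = -13.6057 × 64 / 16
E_4 = -870.7648 / 16
E_4 = -54.423 eV

The energy is 64 times more negative than hydrogen at the same n due to the stronger nuclear charge.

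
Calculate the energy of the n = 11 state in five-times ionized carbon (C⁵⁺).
-4.04798 eV

For hydrogen-like ions, the energy levels scale with Z²:
E_n = -13.6057 Z² / n² eV

For C⁵⁺ (Z = 6) at n = 11:
E_11 = -13.6057 × 6² / 11²
E_11 = -13.6057 × 36 / 121
E_11 = -489.8052 / 121
E_11 = -4.04798 eV

The energy is 36 times more negative than hydrogen at the same n due to the stronger nuclear charge.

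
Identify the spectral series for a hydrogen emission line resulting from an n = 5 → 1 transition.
Lyman series

The spectral series in hydrogen are named based on the final (lower) energy level:
- Lyman series: n_final = 1 (ultraviolet)
- Balmer series: n_final = 2 (visible/near-UV)
- Paschen series: n_final = 3 (infrared)
- Brackett series: n_final = 4 (infrared)
- Pfund series: n_final = 5 (far infrared)

Since this transition ends at n = 1, it belongs to the Lyman series.

For reference, this 5 → 1 line has photon energy
ΔE = 13.6057 eV × (1/1² - 1/5²) = 13.0615 eV,
corresponding to wavelength λ = hc/ΔE = 1239.84 eV·nm / 13.0615 eV = 94.92 nm in the ultraviolet region.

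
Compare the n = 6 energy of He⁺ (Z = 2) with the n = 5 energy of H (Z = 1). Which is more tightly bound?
He⁺ at n = 6 (E = -1.51174 eV)

Using E_n = -13.6057 Z² / n² eV:

He⁺ (Z = 2) at n = 6:
E = -13.6057 × 2² / 6² = -13.6057 × 4 / 36 = -1.51174444 eV

H (Z = 1) at n = 5:
E = -13.6057 × 1² / 5² = -13.6057 × 1 / 25 = -0.54422800 eV

Since -1.51174444 eV < -0.54422800 eV,
He⁺ at n = 6 is more tightly bound (requires more energy to ionize).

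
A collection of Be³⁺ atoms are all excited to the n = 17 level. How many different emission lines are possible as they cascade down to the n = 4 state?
91

The electron can occupy levels n = 4, 5, ..., 17 during de-excitation — that is m = 17 - 4 + 1 = 14 distinct levels.

The number of distinct spectral lines equals the number of ways to choose 2 of these m levels (each pair gives one possible emission transition):

Number of lines = m(m-1)/2 = 14×13/2 = 91

These correspond to all possible transitions between the 14 levels:
17 → 16, 17 → 15, 17 → 14, 17 → 13, 17 → 12, 17 → 11, 17 → 10, 17 → 9...

Each transition produces a photon with a unique energy (and thus wavelength). This count does not depend on Z.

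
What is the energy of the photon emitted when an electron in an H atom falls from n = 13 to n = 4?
0.7698 eV

The energy levels are E_n = -13.6057 eV / n².

Energy at n = 13: E_13 = -13.6057 / 13² = -0.0805071 eV
Energy at n = 4: E_4 = -13.6057 / 4² = -0.8503563 eV

For emission (electron falling to lower state), the photon energy is:
E_photon = E_13 - E_4 = |-0.0805071 - (-0.8503563)|
E_photon = 0.7698 eV

This energy is carried away by the emitted photon.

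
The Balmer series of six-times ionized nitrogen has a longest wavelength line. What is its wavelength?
13.390 nm

The longest wavelength corresponds to the smallest energy transition in the series.
The Balmer series has all transitions ending at n_f = 2.

For N⁶⁺ (Z = 7), the first line (α-line) is the jump from n = 3 to n = 2:
E_3 = -13.6057 × 7² / 3² = -74.07548 eV
E_2 = -13.6057 × 7² / 2² = -166.66983 eV
ΔE = E_3 - E_2 = 92.59435 eV

λ = hc/E = 1239.84 eV·nm / 92.59435 eV
λ = 13.390 nm

This is the α-line of the Balmer series in N⁶⁺.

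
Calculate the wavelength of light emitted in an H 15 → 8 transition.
8150.44590 nm

First, find the transition energy using E_n = -13.6057 / n² eV:
E_15 = -13.6057 / 15² = -0.06046977778 eV
E_8 = -13.6057 / 8² = -0.21258906250 eV

Photon energy: |ΔE| = |E_8 - E_15| = 0.15211928472 eV

Convert to wavelength using E = hc/λ with hc = 1239.84 eV·nm:
λ = hc/E = 1239.84 eV·nm / 0.15211928472 eV
λ = 8150.44590 nm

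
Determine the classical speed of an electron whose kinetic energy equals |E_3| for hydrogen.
7.2923e+05 m/s (or 0.243245% of c)

The binding energy at n = 3 for hydrogen is:
E_3 = -13.6057/3² = -1.51174444 eV
|E_3| = 1.51174444 eV

Convert to Joules:
KE = 1.51174444 eV × (1.602177 × 10⁻¹⁹ J/eV) = 2.422082e-19 J

Using KE = ½mv²:
v = √(2·KE/m_e)
v = √(2 × 2.422082e-19 J / 9.10938 × 10⁻³¹ kg)
v = 7.2923e+05 m/s

This is approximately 0.243245% the speed of light.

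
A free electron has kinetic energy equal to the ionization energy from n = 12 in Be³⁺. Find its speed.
7.2923e+05 m/s (or 0.243245% of c)

The binding energy at n = 12 for Be³⁺ is:
E_12 = -13.6057 × 4²/12² = -1.51174444 eV
|E_12| = 1.51174444 eV

Convert to Joules:
KE = 1.51174444 eV × (1.602177 × 10⁻¹⁹ J/eV) = 2.422082e-19 J

Using KE = ½mv²:
v = √(2·KE/m_e)
v = √(2 × 2.422082e-19 J / 9.10938 × 10⁻³¹ kg)
v = 7.2923e+05 m/s

This is approximately 0.243245% the speed of light.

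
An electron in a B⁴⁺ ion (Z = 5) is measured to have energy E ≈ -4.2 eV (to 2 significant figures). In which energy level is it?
n = 9

The exact energy levels follow E_n = -13.6057 Z² / n² eV with Z = 5.

The measured value (-4.2 eV) is reported to only 2 significant figures, so we must test candidate n values and see which one matches to that precision.

Candidate energies:
  n = 7:  E = -13.6057 × 5² / 7² = -6.94168 eV
  n = 8:  E = -13.6057 × 5² / 8² = -5.31473 eV
  n = 9:  E = -13.6057 × 5² / 9² = -4.19929 eV  ← matches
  n = 10:  E = -13.6057 × 5² / 10² = -3.40143 eV
  n = 11:  E = -13.6057 × 5² / 11² = -2.81110 eV

Checking against the measurement of -4.2 eV (2 sig figs), only n = 9 agrees:
E_9 = -4.19929 eV, which rounds to -4.2 eV ✓

Therefore n = 9.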